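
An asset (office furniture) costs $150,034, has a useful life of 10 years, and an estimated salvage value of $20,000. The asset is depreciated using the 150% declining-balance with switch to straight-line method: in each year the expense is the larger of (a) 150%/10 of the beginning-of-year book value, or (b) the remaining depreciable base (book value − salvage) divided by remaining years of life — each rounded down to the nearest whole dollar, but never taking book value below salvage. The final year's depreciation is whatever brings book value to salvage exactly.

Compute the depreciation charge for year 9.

Depreciable base = $150,034 − $20,000 = $130,034.
Year 1: DB = ⌊$150,034 × 150%/10⌋ = $22,505; SL = ⌊$130,034/10⌋ = $13,003 → take DB $22,505. Book value $127,529.
Year 2: DB = ⌊$127,529 × 150%/10⌋ = $19,129; SL = ⌊$107,529/9⌋ = $11,947 → take DB $19,129. Book value $108,400.
Year 3: DB = ⌊$108,400 × 150%/10⌋ = $16,260; SL = ⌊$88,400/8⌋ = $11,050 → take DB $16,260. Book value $92,140.
Year 4: DB = ⌊$92,140 × 150%/10⌋ = $13,821; SL = ⌊$72,140/7⌋ = $10,305 → take DB $13,821. Book value $78,319.
Year 5: DB = ⌊$78,319 × 150%/10⌋ = $11,747; SL = ⌊$58,319/6⌋ = $9,719 → take DB $11,747. Book value $66,572.
Year 6: DB = ⌊$66,572 × 150%/10⌋ = $9,985; SL = ⌊$46,572/5⌋ = $9,314 → take DB $9,985. Book value $56,587.
Year 7: DB = ⌊$56,587 × 150%/10⌋ = $8,488; SL = ⌊$36,587/4⌋ = $9,146 → take SL $9,146. Book value $47,441.
Year 8: DB = ⌊$47,441 × 150%/10⌋ = $7,116; SL = ⌊$27,441/3⌋ = $9,147 → take SL $9,147. Book value $38,294.
Year 9: DB = ⌊$38,294 × 150%/10⌋ = $5,744; SL = ⌊$18,294/2⌋ = $9,147 → take SL $9,147. Book value $29,147.

$9,147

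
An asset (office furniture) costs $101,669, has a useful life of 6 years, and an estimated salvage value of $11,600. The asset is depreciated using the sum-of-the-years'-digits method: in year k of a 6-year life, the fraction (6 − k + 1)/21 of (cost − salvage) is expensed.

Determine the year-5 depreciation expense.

$8,578

Depreciable base = $101,669 − $11,600 = $90,069.
Sum of the years' digits = 6+5+4+3+2+1 = 21.
Year 1: $90,069 × 6/21 = $25,734. Book value $75,935.
Year 2: $90,069 × 5/21 = $21,445. Book value $54,490.
Year 3: $90,069 × 4/21 = $17,156. Book value $37,334.
Year 4: $90,069 × 3/21 = $12,867. Book value $24,467.
Year 5: $90,069 × 2/21 = $8,578. Book value $15,889.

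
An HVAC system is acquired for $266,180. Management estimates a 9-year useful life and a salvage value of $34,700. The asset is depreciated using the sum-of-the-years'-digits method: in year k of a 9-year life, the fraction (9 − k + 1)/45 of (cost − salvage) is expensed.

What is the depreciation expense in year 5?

$25,720

Depreciable base = $266,180 − $34,700 = $231,480.
Sum of the years' digits = 9+8+7+6+5+4+3+2+1 = 45.
Year 1: $231,480 × 9/45 = $46,296. Book value $219,884.
Year 2: $231,480 × 8/45 = $41,152. Book value $178,732.
Year 3: $231,480 × 7/45 = $36,008. Book value $142,724.
Year 4: $231,480 × 6/45 = $30,864. Book value $111,860.
Year 5: $231,480 × 5/45 = $25,720. Book value $86,140.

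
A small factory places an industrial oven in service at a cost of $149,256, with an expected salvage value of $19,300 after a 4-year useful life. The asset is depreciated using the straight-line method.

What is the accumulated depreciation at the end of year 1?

$32,489

Depreciable base = $149,256 − $19,300 = $129,956.
Annual expense = $129,956 / 4 = $32,489.
End of year 1: book value $116,767.
Accumulated through year 1 = $149,256 − $116,767 = $32,489.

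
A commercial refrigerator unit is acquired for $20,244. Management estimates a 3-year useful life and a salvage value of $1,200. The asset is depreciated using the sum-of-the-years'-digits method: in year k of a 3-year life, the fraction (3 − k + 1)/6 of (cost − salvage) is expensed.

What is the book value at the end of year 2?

$4,374

Depreciable base = $20,244 − $1,200 = $19,044.
Sum of the years' digits = 3+2+1 = 6.
Year 1: $19,044 × 3/6 = $9,522. Book value $10,722.
Year 2: $19,044 × 2/6 = $6,348. Book value $4,374.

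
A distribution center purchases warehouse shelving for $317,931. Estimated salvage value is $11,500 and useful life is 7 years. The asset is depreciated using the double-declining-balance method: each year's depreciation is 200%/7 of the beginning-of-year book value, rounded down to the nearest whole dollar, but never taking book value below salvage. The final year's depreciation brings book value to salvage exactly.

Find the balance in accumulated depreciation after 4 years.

Depreciable base = $317,931 − $11,500 = $306,431.
Year 1: ⌊$317,931 × 200%/7⌋ = $90,837. Book value $227,094.
Year 2: ⌊$227,094 × 200%/7⌋ = $64,884. Book value $162,210.
Year 3: ⌊$162,210 × 200%/7⌋ = $46,345. Book value $115,865.
Year 4: ⌊$115,865 × 200%/7⌋ = $33,104. Book value $82,761.
Accumulated through year 4 = $317,931 − $82,761 = $235,170.

$235,170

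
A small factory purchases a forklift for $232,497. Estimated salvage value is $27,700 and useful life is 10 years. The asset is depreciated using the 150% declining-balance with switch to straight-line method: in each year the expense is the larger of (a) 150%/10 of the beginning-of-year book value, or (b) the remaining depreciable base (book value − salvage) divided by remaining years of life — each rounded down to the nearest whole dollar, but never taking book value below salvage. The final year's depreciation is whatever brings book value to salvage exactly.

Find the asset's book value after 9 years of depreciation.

Depreciable base = $232,497 − $27,700 = $204,797.
Year 1: DB = ⌊$232,497 × 150%/10⌋ = $34,874; SL = ⌊$204,797/10⌋ = $20,479 → take DB $34,874. Book value $197,623.
Year 2: DB = ⌊$197,623 × 150%/10⌋ = $29,643; SL = ⌊$169,923/9⌋ = $18,880 → take DB $29,643. Book value $167,980.
Year 3: DB = ⌊$167,980 × 150%/10⌋ = $25,197; SL = ⌊$140,280/8⌋ = $17,535 → take DB $25,197. Book value $142,783.
Year 4: DB = ⌊$142,783 × 150%/10⌋ = $21,417; SL = ⌊$115,083/7⌋ = $16,440 → take DB $21,417. Book value $121,366.
Year 5: DB = ⌊$121,366 × 150%/10⌋ = $18,204; SL = ⌊$93,666/6⌋ = $15,611 → take DB $18,204. Book value $103,162.
Year 6: DB = ⌊$103,162 × 150%/10⌋ = $15,474; SL = ⌊$75,462/5⌋ = $15,092 → take DB $15,474. Book value $87,688.
Year 7: DB = ⌊$87,688 × 150%/10⌋ = $13,153; SL = ⌊$59,988/4⌋ = $14,997 → take SL $14,997. Book value $72,691.
Year 8: DB = ⌊$72,691 × 150%/10⌋ = $10,903; SL = ⌊$44,991/3⌋ = $14,997 → take SL $14,997. Book value $57,694.
Year 9: DB = ⌊$57,694 × 150%/10⌋ = $8,654; SL = ⌊$29,994/2⌋ = $14,997 → take SL $14,997. Book value $42,697.

$42,697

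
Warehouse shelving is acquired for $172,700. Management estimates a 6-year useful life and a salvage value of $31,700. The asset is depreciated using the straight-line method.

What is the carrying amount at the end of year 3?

Depreciable base = $172,700 − $31,700 = $141,000.
Annual expense = $141,000 / 6 = $23,500.
End of year 1: book value $149,200.
End of year 2: book value $125,700.
End of year 3: book value $102,200.

$102,200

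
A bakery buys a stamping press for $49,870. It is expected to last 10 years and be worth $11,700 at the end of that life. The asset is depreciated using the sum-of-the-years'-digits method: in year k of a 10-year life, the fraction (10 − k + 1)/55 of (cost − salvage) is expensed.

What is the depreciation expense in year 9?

$1,388

Depreciable base = $49,870 − $11,700 = $38,170.
Sum of the years' digits = 10+9+8+7+6+5+4+3+2+1 = 55.
Year 1: $38,170 × 10/55 = $6,940. Book value $42,930.
Year 2: $38,170 × 9/55 = $6,246. Book value $36,684.
Year 3: $38,170 × 8/55 = $5,552. Book value $31,132.
Year 4: $38,170 × 7/55 = $4,858. Book value $26,274.
Year 5: $38,170 × 6/55 = $4,164. Book value $22,110.
Year 6: $38,170 × 5/55 = $3,470. Book value $18,640.
Year 7: $38,170 × 4/55 = $2,776. Book value $15,864.
Year 8: $38,170 × 3/55 = $2,082. Book value $13,782.
Year 9: $38,170 × 2/55 = $1,388. Book value $12,394.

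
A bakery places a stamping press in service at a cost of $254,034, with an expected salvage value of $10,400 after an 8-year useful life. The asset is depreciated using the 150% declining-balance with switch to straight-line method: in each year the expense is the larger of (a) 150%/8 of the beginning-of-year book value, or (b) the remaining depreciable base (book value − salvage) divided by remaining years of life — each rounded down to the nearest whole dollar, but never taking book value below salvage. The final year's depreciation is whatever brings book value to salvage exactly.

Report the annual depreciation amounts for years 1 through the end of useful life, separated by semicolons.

Depreciable base = $254,034 − $10,400 = $243,634.
Year 1: DB = ⌊$254,034 × 150%/8⌋ = $47,631; SL = ⌊$243,634/8⌋ = $30,454 → take DB $47,631. Book value $206,403.
Year 2: DB = ⌊$206,403 × 150%/8⌋ = $38,700; SL = ⌊$196,003/7⌋ = $28,000 → take DB $38,700. Book value $167,703.
Year 3: DB = ⌊$167,703 × 150%/8⌋ = $31,444; SL = ⌊$157,303/6⌋ = $26,217 → take DB $31,444. Book value $136,259.
Year 4: DB = ⌊$136,259 × 150%/8⌋ = $25,548; SL = ⌊$125,859/5⌋ = $25,171 → take DB $25,548. Book value $110,711.
Year 5: DB = ⌊$110,711 × 150%/8⌋ = $20,758; SL = ⌊$100,311/4⌋ = $25,077 → take SL $25,077. Book value $85,634.
Year 6: DB = ⌊$85,634 × 150%/8⌋ = $16,056; SL = ⌊$75,234/3⌋ = $25,078 → take SL $25,078. Book value $60,556.
Year 7: DB = ⌊$60,556 × 150%/8⌋ = $11,354; SL = ⌊$50,156/2⌋ = $25,078 → take SL $25,078. Book value $35,478.
Year 8 (final): $35,478 − $10,400 = $25,078. Book value $10,400.

$47,631; $38,700; $31,444; $25,548; $25,077; $25,078; $25,078; $25,078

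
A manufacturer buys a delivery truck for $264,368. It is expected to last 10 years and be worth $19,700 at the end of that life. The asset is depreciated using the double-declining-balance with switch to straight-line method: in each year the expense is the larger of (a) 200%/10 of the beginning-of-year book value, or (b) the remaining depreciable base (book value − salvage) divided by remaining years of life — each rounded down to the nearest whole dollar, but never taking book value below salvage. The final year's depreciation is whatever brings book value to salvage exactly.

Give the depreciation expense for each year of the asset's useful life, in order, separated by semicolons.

Depreciable base = $264,368 − $19,700 = $244,668.
Year 1: DB = ⌊$264,368 × 200%/10⌋ = $52,873; SL = ⌊$244,668/10⌋ = $24,466 → take DB $52,873. Book value $211,495.
Year 2: DB = ⌊$211,495 × 200%/10⌋ = $42,299; SL = ⌊$191,795/9⌋ = $21,310 → take DB $42,299. Book value $169,196.
Year 3: DB = ⌊$169,196 × 200%/10⌋ = $33,839; SL = ⌊$149,496/8⌋ = $18,687 → take DB $33,839. Book value $135,357.
Year 4: DB = ⌊$135,357 × 200%/10⌋ = $27,071; SL = ⌊$115,657/7⌋ = $16,522 → take DB $27,071. Book value $108,286.
Year 5: DB = ⌊$108,286 × 200%/10⌋ = $21,657; SL = ⌊$88,586/6⌋ = $14,764 → take DB $21,657. Book value $86,629.
Year 6: DB = ⌊$86,629 × 200%/10⌋ = $17,325; SL = ⌊$66,929/5⌋ = $13,385 → take DB $17,325. Book value $69,304.
Year 7: DB = ⌊$69,304 × 200%/10⌋ = $13,860; SL = ⌊$49,604/4⌋ = $12,401 → take DB $13,860. Book value $55,444.
Year 8: DB = ⌊$55,444 × 200%/10⌋ = $11,088; SL = ⌊$35,744/3⌋ = $11,914 → take SL $11,914. Book value $43,530.
Year 9: DB = ⌊$43,530 × 200%/10⌋ = $8,706; SL = ⌊$23,830/2⌋ = $11,915 → take SL $11,915. Book value $31,615.
Year 10 (final): $31,615 − $19,700 = $11,915. Book value $19,700.

$52,873; $42,299; $33,839; $27,071; $21,657; $17,325; $13,860; $11,914; $11,915; $11,915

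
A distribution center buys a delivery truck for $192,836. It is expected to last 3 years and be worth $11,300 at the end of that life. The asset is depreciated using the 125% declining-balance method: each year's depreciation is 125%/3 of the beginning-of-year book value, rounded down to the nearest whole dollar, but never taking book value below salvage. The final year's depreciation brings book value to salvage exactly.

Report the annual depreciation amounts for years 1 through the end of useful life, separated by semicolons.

Depreciable base = $192,836 − $11,300 = $181,536.
Year 1: ⌊$192,836 × 125%/3⌋ = $80,348. Book value $112,488.
Year 2: ⌊$112,488 × 125%/3⌋ = $46,870. Book value $65,618.
Year 3 (final): $65,618 − $11,300 = $54,318. Book value $11,300.

$80,348; $46,870; $54,318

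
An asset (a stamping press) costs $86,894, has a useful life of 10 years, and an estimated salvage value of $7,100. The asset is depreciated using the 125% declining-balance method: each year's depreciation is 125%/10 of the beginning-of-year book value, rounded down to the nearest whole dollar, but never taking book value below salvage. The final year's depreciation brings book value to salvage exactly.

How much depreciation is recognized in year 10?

Depreciable base = $86,894 − $7,100 = $79,794.
Year 1: ⌊$86,894 × 125%/10⌋ = $10,861. Book value $76,033.
Year 2: ⌊$76,033 × 125%/10⌋ = $9,504. Book value $66,529.
Year 3: ⌊$66,529 × 125%/10⌋ = $8,316. Book value $58,213.
Year 4: ⌊$58,213 × 125%/10⌋ = $7,276. Book value $50,937.
Year 5: ⌊$50,937 × 125%/10⌋ = $6,367. Book value $44,570.
Year 6: ⌊$44,570 × 125%/10⌋ = $5,571. Book value $38,999.
Year 7: ⌊$38,999 × 125%/10⌋ = $4,874. Book value $34,125.
Year 8: ⌊$34,125 × 125%/10⌋ = $4,265. Book value $29,860.
Year 9: ⌊$29,860 × 125%/10⌋ = $3,732. Book value $26,128.
Year 10 (final): $26,128 − $7,100 = $19,028. Book value $7,100.

$19,028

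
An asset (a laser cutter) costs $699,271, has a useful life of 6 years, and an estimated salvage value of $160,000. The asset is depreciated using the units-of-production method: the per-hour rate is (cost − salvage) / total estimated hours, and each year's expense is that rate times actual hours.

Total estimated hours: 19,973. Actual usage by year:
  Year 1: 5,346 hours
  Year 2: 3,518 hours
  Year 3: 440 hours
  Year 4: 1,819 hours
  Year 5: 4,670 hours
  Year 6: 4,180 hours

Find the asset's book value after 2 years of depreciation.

$459,943

Depreciable base = $699,271 − $160,000 = $539,271.
Rate = $539,271 / 19,973 hours = $27 per hour.
Year 1: 5,346 × $27 = $144,342. Book value $554,929.
Year 2: 3,518 × $27 = $94,986. Book value $459,943.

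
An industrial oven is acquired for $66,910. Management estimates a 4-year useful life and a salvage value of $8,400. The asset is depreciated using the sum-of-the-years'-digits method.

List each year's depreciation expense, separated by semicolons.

$23,404; $17,553; $11,702; $5,851

Depreciable base = $66,910 − $8,400 = $58,510.
Sum of the years' digits = 4+3+2+1 = 10.
Year 1: $58,510 × 4/10 = $23,404. Book value $43,506.
Year 2: $58,510 × 3/10 = $17,553. Book value $25,953.
Year 3: $58,510 × 2/10 = $11,702. Book value $14,251.
Year 4: $58,510 × 1/10 = $5,851. Book value $8,400.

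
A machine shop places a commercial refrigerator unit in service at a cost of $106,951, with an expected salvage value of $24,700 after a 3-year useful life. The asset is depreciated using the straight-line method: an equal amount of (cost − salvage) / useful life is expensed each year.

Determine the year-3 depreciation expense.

$27,417

Depreciable base = $106,951 − $24,700 = $82,251.
Annual expense = $82,251 / 3 = $27,417.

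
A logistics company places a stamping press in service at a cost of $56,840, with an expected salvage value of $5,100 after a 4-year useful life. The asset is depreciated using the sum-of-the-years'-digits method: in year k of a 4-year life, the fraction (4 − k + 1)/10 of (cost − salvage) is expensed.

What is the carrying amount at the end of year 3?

$10,274

Depreciable base = $56,840 − $5,100 = $51,740.
Sum of the years' digits = 4+3+2+1 = 10.
Year 1: $51,740 × 4/10 = $20,696. Book value $36,144.
Year 2: $51,740 × 3/10 = $15,522. Book value $20,622.
Year 3: $51,740 × 2/10 = $10,348. Book value $10,274.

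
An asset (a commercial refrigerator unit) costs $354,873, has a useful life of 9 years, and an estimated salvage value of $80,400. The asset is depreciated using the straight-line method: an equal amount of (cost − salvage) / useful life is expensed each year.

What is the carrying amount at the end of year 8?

Depreciable base = $354,873 − $80,400 = $274,473.
Annual expense = $274,473 / 9 = $30,497.
End of year 1: book value $324,376.
End of year 2: book value $293,879.
End of year 3: book value $263,382.
End of year 4: book value $232,885.
End of year 5: book value $202,388.
End of year 6: book value $171,891.
End of year 7: book value $141,394.
End of year 8: book value $110,897.

$110,897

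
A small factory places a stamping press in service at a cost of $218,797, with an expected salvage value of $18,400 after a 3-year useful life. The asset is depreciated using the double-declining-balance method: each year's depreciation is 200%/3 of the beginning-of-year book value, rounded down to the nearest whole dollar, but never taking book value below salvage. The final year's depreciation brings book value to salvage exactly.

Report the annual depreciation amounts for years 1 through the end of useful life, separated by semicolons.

Depreciable base = $218,797 − $18,400 = $200,397.
Year 1: ⌊$218,797 × 200%/3⌋ = $145,864. Book value $72,933.
Year 2: ⌊$72,933 × 200%/3⌋ = $48,622. Book value $24,311.
Year 3 (final): $24,311 − $18,400 = $5,911. Book value $18,400.

$145,864; $48,622; $5,911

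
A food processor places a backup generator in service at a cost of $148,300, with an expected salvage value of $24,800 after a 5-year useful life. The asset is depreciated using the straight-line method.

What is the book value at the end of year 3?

$74,200

Depreciable base = $148,300 − $24,800 = $123,500.
Annual expense = $123,500 / 5 = $24,700.
End of year 1: book value $123,600.
End of year 2: book value $98,900.
End of year 3: book value $74,200.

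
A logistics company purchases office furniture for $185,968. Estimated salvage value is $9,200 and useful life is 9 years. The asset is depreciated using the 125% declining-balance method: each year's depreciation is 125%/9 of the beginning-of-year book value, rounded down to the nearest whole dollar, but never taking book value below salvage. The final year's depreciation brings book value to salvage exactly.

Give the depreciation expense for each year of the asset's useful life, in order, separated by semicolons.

Depreciable base = $185,968 − $9,200 = $176,768.
Year 1: ⌊$185,968 × 125%/9⌋ = $25,828. Book value $160,140.
Year 2: ⌊$160,140 × 125%/9⌋ = $22,241. Book value $137,899.
Year 3: ⌊$137,899 × 125%/9⌋ = $19,152. Book value $118,747.
Year 4: ⌊$118,747 × 125%/9⌋ = $16,492. Book value $102,255.
Year 5: ⌊$102,255 × 125%/9⌋ = $14,202. Book value $88,053.
Year 6: ⌊$88,053 × 125%/9⌋ = $12,229. Book value $75,824.
Year 7: ⌊$75,824 × 125%/9⌋ = $10,531. Book value $65,293.
Year 8: ⌊$65,293 × 125%/9⌋ = $9,068. Book value $56,225.
Year 9 (final): $56,225 − $9,200 = $47,025. Book value $9,200.

$25,828; $22,241; $19,152; $16,492; $14,202; $12,229; $10,531; $9,068; $47,025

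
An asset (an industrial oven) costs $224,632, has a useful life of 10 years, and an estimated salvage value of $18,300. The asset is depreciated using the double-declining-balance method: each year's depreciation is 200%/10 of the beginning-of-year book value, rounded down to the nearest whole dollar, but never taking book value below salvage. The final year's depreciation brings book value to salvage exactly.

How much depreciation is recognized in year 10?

$11,851

Depreciable base = $224,632 − $18,300 = $206,332.
Year 1: ⌊$224,632 × 200%/10⌋ = $44,926. Book value $179,706.
Year 2: ⌊$179,706 × 200%/10⌋ = $35,941. Book value $143,765.
Year 3: ⌊$143,765 × 200%/10⌋ = $28,753. Book value $115,012.
Year 4: ⌊$115,012 × 200%/10⌋ = $23,002. Book value $92,010.
Year 5: ⌊$92,010 × 200%/10⌋ = $18,402. Book value $73,608.
Year 6: ⌊$73,608 × 200%/10⌋ = $14,721. Book value $58,887.
Year 7: ⌊$58,887 × 200%/10⌋ = $11,777. Book value $47,110.
Year 8: ⌊$47,110 × 200%/10⌋ = $9,422. Book value $37,688.
Year 9: ⌊$37,688 × 200%/10⌋ = $7,537. Book value $30,151.
Year 10 (final): $30,151 − $18,300 = $11,851. Book value $18,300.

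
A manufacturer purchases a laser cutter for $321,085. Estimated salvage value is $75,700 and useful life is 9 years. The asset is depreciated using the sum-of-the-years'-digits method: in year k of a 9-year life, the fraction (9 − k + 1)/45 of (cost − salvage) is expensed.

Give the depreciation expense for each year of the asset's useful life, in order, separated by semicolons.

$49,077; $43,624; $38,171; $32,718; $27,265; $21,812; $16,359; $10,906; $5,453

Depreciable base = $321,085 − $75,700 = $245,385.
Sum of the years' digits = 9+8+7+6+5+4+3+2+1 = 45.
Year 1: $245,385 × 9/45 = $49,077. Book value $272,008.
Year 2: $245,385 × 8/45 = $43,624. Book value $228,384.
Year 3: $245,385 × 7/45 = $38,171. Book value $190,213.
Year 4: $245,385 × 6/45 = $32,718. Book value $157,495.
Year 5: $245,385 × 5/45 = $27,265. Book value $130,230.
Year 6: $245,385 × 4/45 = $21,812. Book value $108,418.
Year 7: $245,385 × 3/45 = $16,359. Book value $92,059.
Year 8: $245,385 × 2/45 = $10,906. Book value $81,153.
Year 9: $245,385 × 1/45 = $5,453. Book value $75,700.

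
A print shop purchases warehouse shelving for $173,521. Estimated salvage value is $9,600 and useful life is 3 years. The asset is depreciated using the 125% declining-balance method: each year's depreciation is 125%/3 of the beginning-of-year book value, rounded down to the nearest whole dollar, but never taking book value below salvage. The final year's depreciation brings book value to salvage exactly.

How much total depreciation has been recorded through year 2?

$114,475

Depreciable base = $173,521 − $9,600 = $163,921.
Year 1: ⌊$173,521 × 125%/3⌋ = $72,300. Book value $101,221.
Year 2: ⌊$101,221 × 125%/3⌋ = $42,175. Book value $59,046.
Accumulated through year 2 = $173,521 − $59,046 = $114,475.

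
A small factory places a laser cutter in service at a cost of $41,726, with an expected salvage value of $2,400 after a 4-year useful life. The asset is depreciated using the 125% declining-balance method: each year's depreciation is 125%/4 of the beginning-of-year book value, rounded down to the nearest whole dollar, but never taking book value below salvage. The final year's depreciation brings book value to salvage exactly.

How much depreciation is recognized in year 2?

Depreciable base = $41,726 − $2,400 = $39,326.
Year 1: ⌊$41,726 × 125%/4⌋ = $13,039. Book value $28,687.
Year 2: ⌊$28,687 × 125%/4⌋ = $8,964. Book value $19,723.

$8,964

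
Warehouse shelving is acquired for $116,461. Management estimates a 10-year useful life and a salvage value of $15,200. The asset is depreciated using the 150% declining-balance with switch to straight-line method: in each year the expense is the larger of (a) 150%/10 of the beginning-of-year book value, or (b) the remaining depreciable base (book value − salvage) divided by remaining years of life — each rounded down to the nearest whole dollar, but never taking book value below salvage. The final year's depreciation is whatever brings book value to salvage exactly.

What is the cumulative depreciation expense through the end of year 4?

Depreciable base = $116,461 − $15,200 = $101,261.
Year 1: DB = ⌊$116,461 × 150%/10⌋ = $17,469; SL = ⌊$101,261/10⌋ = $10,126 → take DB $17,469. Book value $98,992.
Year 2: DB = ⌊$98,992 × 150%/10⌋ = $14,848; SL = ⌊$83,792/9⌋ = $9,310 → take DB $14,848. Book value $84,144.
Year 3: DB = ⌊$84,144 × 150%/10⌋ = $12,621; SL = ⌊$68,944/8⌋ = $8,618 → take DB $12,621. Book value $71,523.
Year 4: DB = ⌊$71,523 × 150%/10⌋ = $10,728; SL = ⌊$56,323/7⌋ = $8,046 → take DB $10,728. Book value $60,795.
Accumulated through year 4 = $116,461 − $60,795 = $55,666.

$55,666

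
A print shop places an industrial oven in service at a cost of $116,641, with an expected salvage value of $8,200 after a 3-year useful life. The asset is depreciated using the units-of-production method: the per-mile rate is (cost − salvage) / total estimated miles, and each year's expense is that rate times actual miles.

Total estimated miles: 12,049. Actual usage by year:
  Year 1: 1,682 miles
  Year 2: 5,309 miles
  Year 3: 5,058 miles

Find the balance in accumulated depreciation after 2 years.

Depreciable base = $116,641 − $8,200 = $108,441.
Rate = $108,441 / 12,049 miles = $9 per mile.
Year 1: 1,682 × $9 = $15,138. Book value $101,503.
Year 2: 5,309 × $9 = $47,781. Book value $53,722.
Accumulated through year 2 = $116,641 − $53,722 = $62,919.

$62,919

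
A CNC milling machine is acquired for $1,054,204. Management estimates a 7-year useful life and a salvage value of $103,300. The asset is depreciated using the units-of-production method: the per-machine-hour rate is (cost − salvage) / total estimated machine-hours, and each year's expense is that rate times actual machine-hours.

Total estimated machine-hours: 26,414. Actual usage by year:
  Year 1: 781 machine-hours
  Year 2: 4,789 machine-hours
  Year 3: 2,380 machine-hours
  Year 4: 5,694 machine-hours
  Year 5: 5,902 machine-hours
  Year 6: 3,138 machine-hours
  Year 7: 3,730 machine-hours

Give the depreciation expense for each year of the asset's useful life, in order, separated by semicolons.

$28,116; $172,404; $85,680; $204,984; $212,472; $112,968; $134,280

Depreciable base = $1,054,204 − $103,300 = $950,904.
Rate = $950,904 / 26,414 machine-hours = $36 per machine-hour.
Year 1: 781 × $36 = $28,116. Book value $1,026,088.
Year 2: 4,789 × $36 = $172,404. Book value $853,684.
Year 3: 2,380 × $36 = $85,680. Book value $768,004.
Year 4: 5,694 × $36 = $204,984. Book value $563,020.
Year 5: 5,902 × $36 = $212,472. Book value $350,548.
Year 6: 3,138 × $36 = $112,968. Book value $237,580.
Year 7: 3,730 × $36 = $134,280. Book value $103,300.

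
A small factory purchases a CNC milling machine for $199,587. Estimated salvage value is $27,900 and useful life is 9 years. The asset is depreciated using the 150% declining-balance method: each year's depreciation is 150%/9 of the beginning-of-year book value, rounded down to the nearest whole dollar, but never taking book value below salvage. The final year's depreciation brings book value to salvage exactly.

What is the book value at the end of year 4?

$96,253

Depreciable base = $199,587 − $27,900 = $171,687.
Year 1: ⌊$199,587 × 150%/9⌋ = $33,264. Book value $166,323.
Year 2: ⌊$166,323 × 150%/9⌋ = $27,720. Book value $138,603.
Year 3: ⌊$138,603 × 150%/9⌋ = $23,100. Book value $115,503.
Year 4: ⌊$115,503 × 150%/9⌋ = $19,250. Book value $96,253.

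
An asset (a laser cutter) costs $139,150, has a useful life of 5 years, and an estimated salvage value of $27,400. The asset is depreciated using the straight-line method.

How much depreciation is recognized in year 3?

$22,350

Depreciable base = $139,150 − $27,400 = $111,750.
Annual expense = $111,750 / 5 = $22,350.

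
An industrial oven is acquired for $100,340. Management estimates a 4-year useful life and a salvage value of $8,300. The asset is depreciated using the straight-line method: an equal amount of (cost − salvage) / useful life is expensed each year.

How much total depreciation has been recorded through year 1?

Depreciable base = $100,340 − $8,300 = $92,040.
Annual expense = $92,040 / 4 = $23,010.
End of year 1: book value $77,330.
Accumulated through year 1 = $100,340 − $77,330 = $23,010.

$23,010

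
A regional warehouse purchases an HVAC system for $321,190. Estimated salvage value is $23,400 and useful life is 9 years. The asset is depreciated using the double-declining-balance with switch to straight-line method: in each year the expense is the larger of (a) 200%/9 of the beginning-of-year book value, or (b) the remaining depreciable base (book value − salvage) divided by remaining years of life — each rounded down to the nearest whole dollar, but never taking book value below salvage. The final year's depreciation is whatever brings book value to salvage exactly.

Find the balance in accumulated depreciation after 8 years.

Depreciable base = $321,190 − $23,400 = $297,790.
Year 1: DB = ⌊$321,190 × 200%/9⌋ = $71,375; SL = ⌊$297,790/9⌋ = $33,087 → take DB $71,375. Book value $249,815.
Year 2: DB = ⌊$249,815 × 200%/9⌋ = $55,514; SL = ⌊$226,415/8⌋ = $28,301 → take DB $55,514. Book value $194,301.
Year 3: DB = ⌊$194,301 × 200%/9⌋ = $43,178; SL = ⌊$170,901/7⌋ = $24,414 → take DB $43,178. Book value $151,123.
Year 4: DB = ⌊$151,123 × 200%/9⌋ = $33,582; SL = ⌊$127,723/6⌋ = $21,287 → take DB $33,582. Book value $117,541.
Year 5: DB = ⌊$117,541 × 200%/9⌋ = $26,120; SL = ⌊$94,141/5⌋ = $18,828 → take DB $26,120. Book value $91,421.
Year 6: DB = ⌊$91,421 × 200%/9⌋ = $20,315; SL = ⌊$68,021/4⌋ = $17,005 → take DB $20,315. Book value $71,106.
Year 7: DB = ⌊$71,106 × 200%/9⌋ = $15,801; SL = ⌊$47,706/3⌋ = $15,902 → take SL $15,902. Book value $55,204.
Year 8: DB = ⌊$55,204 × 200%/9⌋ = $12,267; SL = ⌊$31,804/2⌋ = $15,902 → take SL $15,902. Book value $39,302.
Accumulated through year 8 = $321,190 − $39,302 = $281,888.

$281,888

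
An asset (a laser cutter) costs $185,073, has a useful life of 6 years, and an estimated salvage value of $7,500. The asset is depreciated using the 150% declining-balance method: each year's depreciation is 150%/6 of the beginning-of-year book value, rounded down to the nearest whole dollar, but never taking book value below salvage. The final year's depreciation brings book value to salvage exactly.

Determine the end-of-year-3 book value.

Depreciable base = $185,073 − $7,500 = $177,573.
Year 1: ⌊$185,073 × 150%/6⌋ = $46,268. Book value $138,805.
Year 2: ⌊$138,805 × 150%/6⌋ = $34,701. Book value $104,104.
Year 3: ⌊$104,104 × 150%/6⌋ = $26,026. Book value $78,078.

$78,078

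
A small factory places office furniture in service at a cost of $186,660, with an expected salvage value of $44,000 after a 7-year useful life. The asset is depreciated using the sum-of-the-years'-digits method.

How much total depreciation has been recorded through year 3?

Depreciable base = $186,660 − $44,000 = $142,660.
Sum of the years' digits = 7+6+5+4+3+2+1 = 28.
Year 1: $142,660 × 7/28 = $35,665. Book value $150,995.
Year 2: $142,660 × 6/28 = $30,570. Book value $120,425.
Year 3: $142,660 × 5/28 = $25,475. Book value $94,950.
Accumulated through year 3 = $186,660 − $94,950 = $91,710.

$91,710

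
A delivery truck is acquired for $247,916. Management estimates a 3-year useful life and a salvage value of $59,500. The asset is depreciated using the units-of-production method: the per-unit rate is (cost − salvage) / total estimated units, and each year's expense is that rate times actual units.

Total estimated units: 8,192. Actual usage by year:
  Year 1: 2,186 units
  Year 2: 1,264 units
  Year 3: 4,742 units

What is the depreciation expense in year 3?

Depreciable base = $247,916 − $59,500 = $188,416.
Rate = $188,416 / 8,192 units = $23 per unit.
Year 1: 2,186 × $23 = $50,278. Book value $197,638.
Year 2: 1,264 × $23 = $29,072. Book value $168,566.
Year 3: 4,742 × $23 = $109,066. Book value $59,500.

$109,066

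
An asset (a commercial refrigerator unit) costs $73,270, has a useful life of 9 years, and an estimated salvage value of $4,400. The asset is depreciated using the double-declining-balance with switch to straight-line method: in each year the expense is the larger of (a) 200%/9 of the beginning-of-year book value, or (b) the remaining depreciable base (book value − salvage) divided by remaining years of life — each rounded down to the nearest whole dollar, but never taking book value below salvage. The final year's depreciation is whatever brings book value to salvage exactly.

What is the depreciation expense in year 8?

Depreciable base = $73,270 − $4,400 = $68,870.
Year 1: DB = ⌊$73,270 × 200%/9⌋ = $16,282; SL = ⌊$68,870/9⌋ = $7,652 → take DB $16,282. Book value $56,988.
Year 2: DB = ⌊$56,988 × 200%/9⌋ = $12,664; SL = ⌊$52,588/8⌋ = $6,573 → take DB $12,664. Book value $44,324.
Year 3: DB = ⌊$44,324 × 200%/9⌋ = $9,849; SL = ⌊$39,924/7⌋ = $5,703 → take DB $9,849. Book value $34,475.
Year 4: DB = ⌊$34,475 × 200%/9⌋ = $7,661; SL = ⌊$30,075/6⌋ = $5,012 → take DB $7,661. Book value $26,814.
Year 5: DB = ⌊$26,814 × 200%/9⌋ = $5,958; SL = ⌊$22,414/5⌋ = $4,482 → take DB $5,958. Book value $20,856.
Year 6: DB = ⌊$20,856 × 200%/9⌋ = $4,634; SL = ⌊$16,456/4⌋ = $4,114 → take DB $4,634. Book value $16,222.
Year 7: DB = ⌊$16,222 × 200%/9⌋ = $3,604; SL = ⌊$11,822/3⌋ = $3,940 → take SL $3,940. Book value $12,282.
Year 8: DB = ⌊$12,282 × 200%/9⌋ = $2,729; SL = ⌊$7,882/2⌋ = $3,941 → take SL $3,941. Book value $8,341.

$3,941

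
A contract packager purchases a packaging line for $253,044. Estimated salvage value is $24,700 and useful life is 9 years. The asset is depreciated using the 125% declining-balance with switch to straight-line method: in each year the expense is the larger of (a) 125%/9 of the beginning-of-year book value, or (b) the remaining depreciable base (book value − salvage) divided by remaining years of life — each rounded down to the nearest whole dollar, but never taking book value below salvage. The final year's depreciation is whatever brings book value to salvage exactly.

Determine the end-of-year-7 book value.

Depreciable base = $253,044 − $24,700 = $228,344.
Year 1: DB = ⌊$253,044 × 125%/9⌋ = $35,145; SL = ⌊$228,344/9⌋ = $25,371 → take DB $35,145. Book value $217,899.
Year 2: DB = ⌊$217,899 × 125%/9⌋ = $30,263; SL = ⌊$193,199/8⌋ = $24,149 → take DB $30,263. Book value $187,636.
Year 3: DB = ⌊$187,636 × 125%/9⌋ = $26,060; SL = ⌊$162,936/7⌋ = $23,276 → take DB $26,060. Book value $161,576.
Year 4: DB = ⌊$161,576 × 125%/9⌋ = $22,441; SL = ⌊$136,876/6⌋ = $22,812 → take SL $22,812. Book value $138,764.
Year 5: DB = ⌊$138,764 × 125%/9⌋ = $19,272; SL = ⌊$114,064/5⌋ = $22,812 → take SL $22,812. Book value $115,952.
Year 6: DB = ⌊$115,952 × 125%/9⌋ = $16,104; SL = ⌊$91,252/4⌋ = $22,813 → take SL $22,813. Book value $93,139.
Year 7: DB = ⌊$93,139 × 125%/9⌋ = $12,935; SL = ⌊$68,439/3⌋ = $22,813 → take SL $22,813. Book value $70,326.

$70,326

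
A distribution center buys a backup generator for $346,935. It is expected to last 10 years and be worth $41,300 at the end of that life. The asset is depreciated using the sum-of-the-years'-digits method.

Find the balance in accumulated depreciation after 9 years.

Depreciable base = $346,935 − $41,300 = $305,635.
Sum of the years' digits = 10+9+8+7+6+5+4+3+2+1 = 55.
Year 1: $305,635 × 10/55 = $55,570. Book value $291,365.
Year 2: $305,635 × 9/55 = $50,013. Book value $241,352.
Year 3: $305,635 × 8/55 = $44,456. Book value $196,896.
Year 4: $305,635 × 7/55 = $38,899. Book value $157,997.
Year 5: $305,635 × 6/55 = $33,342. Book value $124,655.
Year 6: $305,635 × 5/55 = $27,785. Book value $96,870.
Year 7: $305,635 × 4/55 = $22,228. Book value $74,642.
Year 8: $305,635 × 3/55 = $16,671. Book value $57,971.
Year 9: $305,635 × 2/55 = $11,114. Book value $46,857.
Accumulated through year 9 = $346,935 − $46,857 = $300,078.

$300,078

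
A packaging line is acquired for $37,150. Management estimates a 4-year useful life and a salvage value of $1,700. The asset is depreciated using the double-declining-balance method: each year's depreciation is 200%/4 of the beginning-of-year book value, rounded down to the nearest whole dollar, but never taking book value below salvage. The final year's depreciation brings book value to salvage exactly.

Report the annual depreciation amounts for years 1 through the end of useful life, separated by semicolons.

Depreciable base = $37,150 − $1,700 = $35,450.
Year 1: ⌊$37,150 × 200%/4⌋ = $18,575. Book value $18,575.
Year 2: ⌊$18,575 × 200%/4⌋ = $9,287. Book value $9,288.
Year 3: ⌊$9,288 × 200%/4⌋ = $4,644. Book value $4,644.
Year 4 (final): $4,644 − $1,700 = $2,944. Book value $1,700.

$18,575; $9,287; $4,644; $2,944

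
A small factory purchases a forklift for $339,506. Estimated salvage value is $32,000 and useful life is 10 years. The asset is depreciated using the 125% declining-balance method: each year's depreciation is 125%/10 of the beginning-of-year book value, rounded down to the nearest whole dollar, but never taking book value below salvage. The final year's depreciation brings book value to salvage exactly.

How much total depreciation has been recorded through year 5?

Depreciable base = $339,506 − $32,000 = $307,506.
Year 1: ⌊$339,506 × 125%/10⌋ = $42,438. Book value $297,068.
Year 2: ⌊$297,068 × 125%/10⌋ = $37,133. Book value $259,935.
Year 3: ⌊$259,935 × 125%/10⌋ = $32,491. Book value $227,444.
Year 4: ⌊$227,444 × 125%/10⌋ = $28,430. Book value $199,014.
Year 5: ⌊$199,014 × 125%/10⌋ = $24,876. Book value $174,138.
Accumulated through year 5 = $339,506 − $174,138 = $165,368.

$165,368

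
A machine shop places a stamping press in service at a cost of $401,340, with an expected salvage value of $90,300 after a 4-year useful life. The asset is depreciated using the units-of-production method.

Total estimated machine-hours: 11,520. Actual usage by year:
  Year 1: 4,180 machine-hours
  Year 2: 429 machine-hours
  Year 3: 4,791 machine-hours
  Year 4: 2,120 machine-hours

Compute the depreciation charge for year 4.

Depreciable base = $401,340 − $90,300 = $311,040.
Rate = $311,040 / 11,520 machine-hours = $27 per machine-hour.
Year 1: 4,180 × $27 = $112,860. Book value $288,480.
Year 2: 429 × $27 = $11,583. Book value $276,897.
Year 3: 4,791 × $27 = $129,357. Book value $147,540.
Year 4: 2,120 × $27 = $57,240. Book value $90,300.

$57,240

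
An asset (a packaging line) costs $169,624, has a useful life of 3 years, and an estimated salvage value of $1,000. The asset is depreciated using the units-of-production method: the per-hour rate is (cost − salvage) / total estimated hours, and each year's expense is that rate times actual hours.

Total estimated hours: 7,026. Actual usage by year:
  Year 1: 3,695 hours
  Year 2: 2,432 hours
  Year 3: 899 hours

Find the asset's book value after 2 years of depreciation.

Depreciable base = $169,624 − $1,000 = $168,624.
Rate = $168,624 / 7,026 hours = $24 per hour.
Year 1: 3,695 × $24 = $88,680. Book value $80,944.
Year 2: 2,432 × $24 = $58,368. Book value $22,576.

$22,576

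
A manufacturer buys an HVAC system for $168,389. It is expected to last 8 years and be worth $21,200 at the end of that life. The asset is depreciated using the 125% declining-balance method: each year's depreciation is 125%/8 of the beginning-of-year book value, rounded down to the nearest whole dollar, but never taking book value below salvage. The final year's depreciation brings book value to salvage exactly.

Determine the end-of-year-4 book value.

Depreciable base = $168,389 − $21,200 = $147,189.
Year 1: ⌊$168,389 × 125%/8⌋ = $26,310. Book value $142,079.
Year 2: ⌊$142,079 × 125%/8⌋ = $22,199. Book value $119,880.
Year 3: ⌊$119,880 × 125%/8⌋ = $18,731. Book value $101,149.
Year 4: ⌊$101,149 × 125%/8⌋ = $15,804. Book value $85,345.

$85,345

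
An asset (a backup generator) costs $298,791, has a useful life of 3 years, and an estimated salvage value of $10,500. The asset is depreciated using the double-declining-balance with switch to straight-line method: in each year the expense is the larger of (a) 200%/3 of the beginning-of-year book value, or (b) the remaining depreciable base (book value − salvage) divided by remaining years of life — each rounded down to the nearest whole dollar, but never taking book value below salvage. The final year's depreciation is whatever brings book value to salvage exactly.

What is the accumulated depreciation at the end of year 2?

Depreciable base = $298,791 − $10,500 = $288,291.
Year 1: DB = ⌊$298,791 × 200%/3⌋ = $199,194; SL = ⌊$288,291/3⌋ = $96,097 → take DB $199,194. Book value $99,597.
Year 2: DB = ⌊$99,597 × 200%/3⌋ = $66,398; SL = ⌊$89,097/2⌋ = $44,548 → take DB $66,398. Book value $33,199.
Accumulated through year 2 = $298,791 − $33,199 = $265,592.

$265,592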